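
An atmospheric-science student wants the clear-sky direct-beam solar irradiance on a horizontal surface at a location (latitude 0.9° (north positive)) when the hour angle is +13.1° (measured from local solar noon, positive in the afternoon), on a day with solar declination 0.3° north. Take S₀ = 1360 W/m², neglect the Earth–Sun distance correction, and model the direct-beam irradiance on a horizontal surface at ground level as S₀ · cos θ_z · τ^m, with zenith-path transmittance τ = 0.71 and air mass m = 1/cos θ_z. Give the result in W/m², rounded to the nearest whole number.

932 W/m²

cos θ_z = sin φ sin δ + cos φ cos δ cos H = (0.0157)(0.0052) + (0.9999)(1.0000)(0.9740) = 0.9740.
Air mass m = 1/cos θ_z = 1/0.9740 = 1.027; τ^m = 0.71^1.027 = 0.7035.
Surface direct beam = 1360 × 0.9740 × 0.7035 = 931.88 W/m².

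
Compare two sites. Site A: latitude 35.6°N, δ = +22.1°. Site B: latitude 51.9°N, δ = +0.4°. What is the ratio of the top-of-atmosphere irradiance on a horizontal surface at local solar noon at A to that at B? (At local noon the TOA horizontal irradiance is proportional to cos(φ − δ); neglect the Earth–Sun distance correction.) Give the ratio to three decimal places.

A: cos θ_z = cos(35.6° − (22.1°)) = 0.9724.
B: cos θ_z = cos(51.9° − (0.4°)) = 0.6225.
Ratio A/B = 0.9724 / 0.6225 = 1.5621.

1.562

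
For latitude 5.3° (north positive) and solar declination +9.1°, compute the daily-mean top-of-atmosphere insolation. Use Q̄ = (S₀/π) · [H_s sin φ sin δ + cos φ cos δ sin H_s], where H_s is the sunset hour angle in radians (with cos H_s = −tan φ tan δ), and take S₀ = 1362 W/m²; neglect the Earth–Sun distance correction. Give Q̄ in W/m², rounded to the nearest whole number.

−tan φ tan δ = −(0.0928)(0.1602) = -0.0149; H_s = arccos(-0.0149) = 90.85°. In radians, H_s = 1.5856.
H_s sin φ sin δ = 1.5856 × 0.0924 × 0.1582 = 0.0232.
cos φ cos δ sin H_s = 0.9957 × 0.9874 × 0.9999 = 0.9831.
Q̄ = (1362/π) × (0.0232 + 0.9831) = 433.54 × 1.0063 = 436.27 W/m².

436 W/m²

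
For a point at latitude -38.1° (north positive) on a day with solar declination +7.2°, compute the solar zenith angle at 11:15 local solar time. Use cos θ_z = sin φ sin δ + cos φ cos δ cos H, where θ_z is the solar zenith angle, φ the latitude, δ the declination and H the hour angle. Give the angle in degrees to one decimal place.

46.5°

Hour angle H = 15° × (11.25 − 12) = -11.25°.
With φ = -38.1°, δ = 7.2°, H = -11.25°: sin φ sin δ = -0.0773, cos φ cos δ cos H = 0.7657, so cos θ_z = 0.6884.
θ_z = arccos(0.6884) = 46.50°.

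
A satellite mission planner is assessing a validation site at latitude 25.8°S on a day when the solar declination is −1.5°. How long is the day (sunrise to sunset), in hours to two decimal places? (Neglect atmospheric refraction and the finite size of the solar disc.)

The sunset hour angle satisfies cos H_s = −tan φ tan δ = -0.0127, giving H_s = 90.73°.
Day length = 2 H_s / 15° h⁻¹ = 181.46° / 15 = 12.097 h.

12.10 hours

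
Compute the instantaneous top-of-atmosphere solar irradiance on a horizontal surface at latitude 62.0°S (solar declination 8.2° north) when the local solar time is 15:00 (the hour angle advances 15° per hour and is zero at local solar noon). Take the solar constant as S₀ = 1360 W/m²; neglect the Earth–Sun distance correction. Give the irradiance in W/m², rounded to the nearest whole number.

276 W/m²

Hour angle H = 15° × (15 − 12) = 45.00°.
cos θ_z = sin(-62.0°) sin(8.2°) + cos(-62.0°) cos(8.2°) cos(45.00°) = -0.1259 + 0.3286 = 0.2027.
Top-of-atmosphere irradiance = S₀ cos θ_z = 1360 × 0.2027 = 275.67 W/m².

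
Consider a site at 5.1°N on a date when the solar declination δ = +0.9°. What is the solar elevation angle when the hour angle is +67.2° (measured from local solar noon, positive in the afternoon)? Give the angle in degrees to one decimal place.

cos θ_z = sin φ sin δ + cos φ cos δ cos H = (0.0889)(0.0157) + (0.9960)(0.9999)(0.3875) = 0.3873.
θ_z = arccos(0.3873) = 67.21°, so the elevation is 90° − 67.21° = 22.79°.

22.8°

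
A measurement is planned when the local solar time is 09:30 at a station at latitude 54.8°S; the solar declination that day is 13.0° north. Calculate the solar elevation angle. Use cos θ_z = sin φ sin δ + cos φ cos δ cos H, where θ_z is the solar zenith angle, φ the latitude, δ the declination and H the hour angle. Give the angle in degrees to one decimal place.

15.2°

Hour angle H = 15° × (9.5 − 12) = -37.50°.
cos θ_z = sin φ sin δ + cos φ cos δ cos H = (-0.8171)(0.2250) + (0.5764)(0.9744)(0.7934) = 0.2618.
θ_z = arccos(0.2618) = 74.82°, so the elevation is 90° − 74.82° = 15.18°.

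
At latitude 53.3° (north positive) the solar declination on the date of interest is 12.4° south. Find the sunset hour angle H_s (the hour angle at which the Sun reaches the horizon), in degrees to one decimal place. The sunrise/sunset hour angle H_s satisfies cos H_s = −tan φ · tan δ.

72.8°

cos H_s = −tan(53.3°) · tan(-12.4°) = 0.2950, so H_s = arccos(0.2950) = 72.84°.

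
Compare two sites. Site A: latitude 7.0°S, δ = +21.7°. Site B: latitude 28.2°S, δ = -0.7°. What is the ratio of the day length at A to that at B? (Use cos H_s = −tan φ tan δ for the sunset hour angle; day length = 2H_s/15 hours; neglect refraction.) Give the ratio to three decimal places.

A: H_s = arccos(−tan -7.0° · tan 21.7°) = 87.20°, so 2H_s/15 = 11.6267 h.
B: H_s = arccos(−tan -28.2° · tan -0.7°) = 90.38°, so 2H_s/15 = 12.0507 h.
Ratio A/B = 11.6267 / 12.0507 = 0.9648.

0.965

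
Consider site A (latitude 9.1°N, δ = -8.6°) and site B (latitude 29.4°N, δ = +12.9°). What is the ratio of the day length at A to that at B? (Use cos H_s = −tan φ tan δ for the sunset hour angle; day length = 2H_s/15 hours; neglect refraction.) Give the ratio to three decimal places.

0.910

A: H_s = arccos(−tan 9.1° · tan -8.6°) = 88.61°, so 2H_s/15 = 11.8147 h.
B: H_s = arccos(−tan 29.4° · tan 12.9°) = 97.41°, so 2H_s/15 = 12.9880 h.
Ratio A/B = 11.8147 / 12.9880 = 0.9097.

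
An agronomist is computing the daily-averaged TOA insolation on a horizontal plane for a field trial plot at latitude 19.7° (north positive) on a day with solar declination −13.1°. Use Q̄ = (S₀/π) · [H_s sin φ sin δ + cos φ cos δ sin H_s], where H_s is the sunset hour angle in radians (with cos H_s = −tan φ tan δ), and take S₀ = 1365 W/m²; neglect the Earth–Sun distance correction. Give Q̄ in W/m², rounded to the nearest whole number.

The sunset hour angle satisfies cos H_s = −tan φ tan δ = 0.0833, giving H_s = 85.22°. In radians, H_s = 1.4874.
H_s sin φ sin δ = 1.4874 × 0.3371 × -0.2267 = -0.1137.
cos φ cos δ sin H_s = 0.9415 × 0.9740 × 0.9965 = 0.9138.
Q̄ = (1365/π) × (-0.1137 + 0.9138) = 434.49 × 0.8001 = 347.64 W/m².

348 W/m²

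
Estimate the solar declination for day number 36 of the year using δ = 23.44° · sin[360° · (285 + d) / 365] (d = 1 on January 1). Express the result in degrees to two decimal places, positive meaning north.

360 × (285 + 36) / 365 = 316.603°; sin(316.603°) = -0.6870.
δ = 23.44 × -0.6870 = -16.103° ≈ -16.10°.

-16.10°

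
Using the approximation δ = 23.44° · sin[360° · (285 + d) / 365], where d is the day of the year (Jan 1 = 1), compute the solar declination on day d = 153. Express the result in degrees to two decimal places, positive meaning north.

+22.29°

360 × (285 + 153) / 365 = 432.000°; sin(432.000°) = 0.9511.
δ = 23.44 × 0.9511 = 22.294° ≈ +22.29°.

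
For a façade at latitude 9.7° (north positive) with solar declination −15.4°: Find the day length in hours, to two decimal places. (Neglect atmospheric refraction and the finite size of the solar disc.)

11.64 hours

cos H_s = −tan(9.7°) · tan(-15.4°) = 0.0471, so H_s = arccos(0.0471) = 87.30°.
Day length = 2 H_s / 15° h⁻¹ = 174.60° / 15 = 11.640 h.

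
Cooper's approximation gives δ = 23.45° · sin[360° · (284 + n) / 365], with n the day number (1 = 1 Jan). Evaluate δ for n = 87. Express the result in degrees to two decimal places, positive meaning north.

360 × (284 + 87) / 365 = 365.918°; sin(365.918°) = 0.1031.
δ = 23.45 × 0.1031 = 2.418° ≈ +2.42°.

+2.42°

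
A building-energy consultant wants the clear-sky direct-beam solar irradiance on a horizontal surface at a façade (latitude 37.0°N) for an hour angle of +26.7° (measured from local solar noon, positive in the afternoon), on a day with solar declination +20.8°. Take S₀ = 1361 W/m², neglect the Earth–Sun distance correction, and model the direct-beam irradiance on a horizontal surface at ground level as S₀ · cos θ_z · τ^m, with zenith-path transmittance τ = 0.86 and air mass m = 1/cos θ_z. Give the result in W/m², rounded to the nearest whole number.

With φ = 37.0°, δ = 20.8°, H = 26.70°: sin φ sin δ = 0.2137, cos φ cos δ cos H = 0.6670, so cos θ_z = 0.8807.
Air mass m = 1/cos θ_z = 1/0.8807 = 1.135; τ^m = 0.86^1.135 = 0.8427.
Surface direct beam = 1361 × 0.8807 × 0.8427 = 1010.09 W/m².

1010 W/m²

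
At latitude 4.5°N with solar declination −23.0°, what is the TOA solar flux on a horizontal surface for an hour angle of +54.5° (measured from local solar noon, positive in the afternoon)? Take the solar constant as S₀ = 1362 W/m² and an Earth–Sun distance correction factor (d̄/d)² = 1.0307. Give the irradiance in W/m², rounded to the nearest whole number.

705 W/m²

cos θ_z = sin(4.5°) sin(-23.0°) + cos(4.5°) cos(-23.0°) cos(54.50°) = -0.0307 + 0.5329 = 0.5022.
Top-of-atmosphere irradiance = S₀ (d̄/d)² cos θ_z = 1362 × 1.0307 × 0.5022 = 705.00 W/m².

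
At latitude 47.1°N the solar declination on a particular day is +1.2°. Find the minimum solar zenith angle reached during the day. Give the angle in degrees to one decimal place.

45.9°

At local solar noon the hour angle is zero, so the zenith angle is |φ − δ| = |47.1° − (1.2°)| = 45.9°.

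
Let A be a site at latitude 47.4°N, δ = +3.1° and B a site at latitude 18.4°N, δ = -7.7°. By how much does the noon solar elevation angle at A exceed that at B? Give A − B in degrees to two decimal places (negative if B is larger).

A: 90° − |47.4 − (3.1)| = 45.70°.
B: 90° − |18.4 − (-7.7)| = 63.90°.
A − B = 45.70 − 63.90 = -18.20°.

-18.20°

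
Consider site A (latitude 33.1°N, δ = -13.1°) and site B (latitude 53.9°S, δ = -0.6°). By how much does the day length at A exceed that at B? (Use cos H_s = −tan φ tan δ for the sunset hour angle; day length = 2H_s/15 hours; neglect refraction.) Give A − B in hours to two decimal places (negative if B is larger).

-1.27 h

A: H_s = arccos(−tan 33.1° · tan -13.1°) = 81.27°, so 2H_s/15 = 10.8360 h.
B: H_s = arccos(−tan -53.9° · tan -0.6°) = 90.82°, so 2H_s/15 = 12.1093 h.
A − B = 10.8360 − 12.1093 = -1.2733 h.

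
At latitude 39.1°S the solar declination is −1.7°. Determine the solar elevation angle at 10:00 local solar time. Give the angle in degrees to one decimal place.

43.7°

Hour angle H = 15° × (10 − 12) = -30.00°.
cos θ_z = sin φ sin δ + cos φ cos δ cos H = (-0.6307)(-0.0297) + (0.7760)(0.9996)(0.8660) = 0.6905.
θ_z = arccos(0.6905) = 46.33°, so the elevation is 90° − 46.33° = 43.67°.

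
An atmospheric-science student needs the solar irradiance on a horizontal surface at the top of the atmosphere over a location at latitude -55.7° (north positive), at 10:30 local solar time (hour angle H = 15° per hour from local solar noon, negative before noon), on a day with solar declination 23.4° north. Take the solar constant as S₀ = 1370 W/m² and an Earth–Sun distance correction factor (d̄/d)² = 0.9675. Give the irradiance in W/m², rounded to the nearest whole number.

198 W/m²

Hour angle H = 15° × (10.5 − 12) = -22.50°.
With φ = -55.7°, δ = 23.4°, H = -22.50°: sin φ sin δ = -0.3281, cos φ cos δ cos H = 0.4778, so cos θ_z = 0.1497.
Top-of-atmosphere irradiance = S₀ (d̄/d)² cos θ_z = 1370 × 0.9675 × 0.1497 = 198.42 W/m².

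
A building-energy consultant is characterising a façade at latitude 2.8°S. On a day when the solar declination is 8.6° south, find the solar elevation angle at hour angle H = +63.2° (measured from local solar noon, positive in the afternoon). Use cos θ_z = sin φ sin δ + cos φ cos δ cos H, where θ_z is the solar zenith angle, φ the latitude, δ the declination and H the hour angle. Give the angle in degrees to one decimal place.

cos θ_z = sin(-2.8°) sin(-8.6°) + cos(-2.8°) cos(-8.6°) cos(63.20°) = 0.0073 + 0.4453 = 0.4526.
θ_z = arccos(0.4526) = 63.09°, so the elevation is 90° − 63.09° = 26.91°.

26.9°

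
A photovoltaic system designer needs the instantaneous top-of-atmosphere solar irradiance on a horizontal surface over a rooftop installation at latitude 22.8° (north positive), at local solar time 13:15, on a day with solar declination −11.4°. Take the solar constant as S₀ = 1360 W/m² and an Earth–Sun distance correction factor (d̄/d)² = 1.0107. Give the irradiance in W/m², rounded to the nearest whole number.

Hour angle H = 15° × (13.25 − 12) = 18.75°.
cos θ_z = sin φ sin δ + cos φ cos δ cos H = (0.3875)(-0.1977) + (0.9219)(0.9803)(0.9469) = 0.7791.
Top-of-atmosphere irradiance = S₀ (d̄/d)² cos θ_z = 1360 × 1.0107 × 0.7791 = 1070.91 W/m².

1071 W/m²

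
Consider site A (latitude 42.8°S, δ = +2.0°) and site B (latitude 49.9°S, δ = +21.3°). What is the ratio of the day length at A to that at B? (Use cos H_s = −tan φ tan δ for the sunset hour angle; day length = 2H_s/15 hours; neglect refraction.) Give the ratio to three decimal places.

A: H_s = arccos(−tan -42.8° · tan 2.0°) = 88.15°, so 2H_s/15 = 11.7533 h.
B: H_s = arccos(−tan -49.9° · tan 21.3°) = 62.42°, so 2H_s/15 = 8.3227 h.
Ratio A/B = 11.7533 / 8.3227 = 1.4122.

1.412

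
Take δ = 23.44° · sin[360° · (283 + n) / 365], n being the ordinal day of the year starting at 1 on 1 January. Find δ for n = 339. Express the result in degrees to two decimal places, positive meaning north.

360 × (283 + 339) / 365 = 613.479°; sin(613.479°) = -0.9587.
δ = 23.44 × -0.9587 = -22.472° ≈ -22.47°.

-22.47°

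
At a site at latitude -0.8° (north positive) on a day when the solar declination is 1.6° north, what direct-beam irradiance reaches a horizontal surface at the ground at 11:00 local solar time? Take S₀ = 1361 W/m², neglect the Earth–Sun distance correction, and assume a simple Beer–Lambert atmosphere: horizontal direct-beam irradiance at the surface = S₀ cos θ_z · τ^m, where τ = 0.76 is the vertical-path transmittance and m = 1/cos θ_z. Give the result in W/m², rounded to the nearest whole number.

Hour angle H = 15° × (11 − 12) = -15.00°.
With φ = -0.8°, δ = 1.6°, H = -15.00°: sin φ sin δ = -0.0004, cos φ cos δ cos H = 0.9655, so cos θ_z = 0.9651.
Air mass m = 1/cos θ_z = 1/0.9651 = 1.036; τ^m = 0.76^1.036 = 0.7525.
Surface direct beam = 1361 × 0.9651 × 0.7525 = 988.41 W/m².

988 W/m²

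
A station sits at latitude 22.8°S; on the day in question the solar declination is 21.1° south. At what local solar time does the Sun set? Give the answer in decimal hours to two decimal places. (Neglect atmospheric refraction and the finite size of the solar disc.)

18.62 h

The sunset hour angle satisfies cos H_s = −tan φ tan δ = -0.1622, giving H_s = 99.33°.
Sunset is at 12 + H_s/15 = 12 + 6.622 = 18.622 h local solar time.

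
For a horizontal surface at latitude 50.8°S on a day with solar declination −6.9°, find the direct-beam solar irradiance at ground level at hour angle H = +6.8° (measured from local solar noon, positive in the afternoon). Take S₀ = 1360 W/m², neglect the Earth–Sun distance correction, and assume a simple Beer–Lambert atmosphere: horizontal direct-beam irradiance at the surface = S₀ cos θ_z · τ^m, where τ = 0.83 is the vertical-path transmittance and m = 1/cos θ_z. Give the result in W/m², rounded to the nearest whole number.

751 W/m²

cos θ_z = sin φ sin δ + cos φ cos δ cos H = (-0.7749)(-0.1201) + (0.6320)(0.9928)(0.9930) = 0.7161.
Air mass m = 1/cos θ_z = 1/0.7161 = 1.396; τ^m = 0.83^1.396 = 0.7710.
Surface direct beam = 1360 × 0.7161 × 0.7710 = 750.87 W/m².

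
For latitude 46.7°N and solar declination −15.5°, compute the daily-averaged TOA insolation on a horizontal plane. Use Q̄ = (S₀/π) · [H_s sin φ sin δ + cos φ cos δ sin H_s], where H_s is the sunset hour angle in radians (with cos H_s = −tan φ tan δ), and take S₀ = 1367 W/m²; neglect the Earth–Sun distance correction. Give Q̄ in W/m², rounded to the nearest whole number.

167 W/m²

cos H_s = −tan(46.7°) · tan(-15.5°) = 0.2943, so H_s = arccos(0.2943) = 72.88°. In radians, H_s = 1.2720.
H_s sin φ sin δ = 1.2720 × 0.7278 × -0.2672 = -0.2474.
cos φ cos δ sin H_s = 0.6858 × 0.9636 × 0.9557 = 0.6316.
Q̄ = (1367/π) × (-0.2474 + 0.6316) = 435.13 × 0.3842 = 167.18 W/m².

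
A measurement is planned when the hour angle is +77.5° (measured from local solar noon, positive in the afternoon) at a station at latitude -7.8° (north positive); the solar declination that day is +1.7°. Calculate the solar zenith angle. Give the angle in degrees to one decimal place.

77.9°

With φ = -7.8°, δ = 1.7°, H = 77.50°: sin φ sin δ = -0.0040, cos φ cos δ cos H = 0.2143, so cos θ_z = 0.2103.
θ_z = arccos(0.2103) = 77.86°.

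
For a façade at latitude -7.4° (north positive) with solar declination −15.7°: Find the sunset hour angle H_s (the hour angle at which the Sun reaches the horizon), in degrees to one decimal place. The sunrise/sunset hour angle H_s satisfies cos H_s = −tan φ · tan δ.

cos H_s = −tan(-7.4°) · tan(-15.7°) = -0.0365, so H_s = arccos(-0.0365) = 92.09°.

92.1°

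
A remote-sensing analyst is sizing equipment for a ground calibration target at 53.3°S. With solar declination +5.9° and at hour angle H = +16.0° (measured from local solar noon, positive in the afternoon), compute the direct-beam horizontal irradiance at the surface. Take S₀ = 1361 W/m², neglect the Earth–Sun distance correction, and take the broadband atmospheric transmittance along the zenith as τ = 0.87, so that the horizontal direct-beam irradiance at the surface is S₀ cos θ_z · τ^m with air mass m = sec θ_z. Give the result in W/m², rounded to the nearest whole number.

cos θ_z = sin(-53.3°) sin(5.9°) + cos(-53.3°) cos(5.9°) cos(16.00°) = -0.0824 + 0.5714 = 0.4890.
Air mass m = 1/cos θ_z = 1/0.4890 = 2.045; τ^m = 0.87^2.045 = 0.7522.
Surface direct beam = 1361 × 0.4890 × 0.7522 = 500.61 W/m².

501 W/m²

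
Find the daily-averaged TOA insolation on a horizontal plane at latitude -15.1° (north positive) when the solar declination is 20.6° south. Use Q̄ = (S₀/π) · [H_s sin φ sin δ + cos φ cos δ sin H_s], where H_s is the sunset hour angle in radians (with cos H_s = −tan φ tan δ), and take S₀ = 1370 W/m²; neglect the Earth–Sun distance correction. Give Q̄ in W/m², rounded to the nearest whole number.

cos H_s = −tan(-15.1°) · tan(-20.6°) = -0.1014, so H_s = arccos(-0.1014) = 95.82°. In radians, H_s = 1.6724.
H_s sin φ sin δ = 1.6724 × -0.2605 × -0.3518 = 0.1533.
cos φ cos δ sin H_s = 0.9655 × 0.9361 × 0.9948 = 0.8991.
Q̄ = (1370/π) × (0.1533 + 0.8991) = 436.08 × 1.0524 = 458.93 W/m².

459 W/m²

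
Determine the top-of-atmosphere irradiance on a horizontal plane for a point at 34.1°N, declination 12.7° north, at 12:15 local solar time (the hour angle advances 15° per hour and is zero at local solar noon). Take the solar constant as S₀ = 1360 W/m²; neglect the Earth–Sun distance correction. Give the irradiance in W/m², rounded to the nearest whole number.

Hour angle H = 15° × (12.25 − 12) = 3.75°.
cos θ_z = sin φ sin δ + cos φ cos δ cos H = (0.5606)(0.2198) + (0.8281)(0.9755)(0.9979) = 0.9293.
Top-of-atmosphere irradiance = S₀ cos θ_z = 1360 × 0.9293 = 1263.85 W/m².

1264 W/m²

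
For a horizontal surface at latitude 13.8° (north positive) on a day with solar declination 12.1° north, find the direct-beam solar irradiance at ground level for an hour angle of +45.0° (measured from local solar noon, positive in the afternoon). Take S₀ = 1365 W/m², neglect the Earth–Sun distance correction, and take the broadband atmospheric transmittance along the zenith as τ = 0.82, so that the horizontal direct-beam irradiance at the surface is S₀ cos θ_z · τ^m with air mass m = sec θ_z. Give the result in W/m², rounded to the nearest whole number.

748 W/m²

cos θ_z = sin φ sin δ + cos φ cos δ cos H = (0.2385)(0.2096) + (0.9711)(0.9778)(0.7071) = 0.7214.
Air mass m = 1/cos θ_z = 1/0.7214 = 1.386; τ^m = 0.82^1.386 = 0.7595.
Surface direct beam = 1365 × 0.7214 × 0.7595 = 747.89 W/m².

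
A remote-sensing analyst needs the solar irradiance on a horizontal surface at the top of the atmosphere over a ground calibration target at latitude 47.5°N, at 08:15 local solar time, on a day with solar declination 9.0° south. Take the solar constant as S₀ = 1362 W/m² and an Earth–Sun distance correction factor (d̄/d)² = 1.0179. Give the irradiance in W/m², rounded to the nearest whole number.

354 W/m²

Hour angle H = 15° × (8.25 − 12) = -56.25°.
cos θ_z = sin φ sin δ + cos φ cos δ cos H = (0.7373)(-0.1564) + (0.6756)(0.9877)(0.5556) = 0.2554.
Top-of-atmosphere irradiance = S₀ (d̄/d)² cos θ_z = 1362 × 1.0179 × 0.2554 = 354.08 W/m².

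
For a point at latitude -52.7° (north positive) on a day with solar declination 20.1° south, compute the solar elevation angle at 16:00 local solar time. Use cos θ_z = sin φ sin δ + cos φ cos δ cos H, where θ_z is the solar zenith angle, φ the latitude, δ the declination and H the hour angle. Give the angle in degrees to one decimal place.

33.9°

Hour angle H = 15° × (16 − 12) = 60.00°.
cos θ_z = sin(-52.7°) sin(-20.1°) + cos(-52.7°) cos(-20.1°) cos(60.00°) = 0.2734 + 0.2845 = 0.5579.
θ_z = arccos(0.5579) = 56.09°, so the elevation is 90° − 56.09° = 33.91°.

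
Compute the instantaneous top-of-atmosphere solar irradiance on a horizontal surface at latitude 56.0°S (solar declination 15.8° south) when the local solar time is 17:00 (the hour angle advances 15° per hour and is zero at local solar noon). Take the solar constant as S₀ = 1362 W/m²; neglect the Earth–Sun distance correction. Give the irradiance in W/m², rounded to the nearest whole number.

Hour angle H = 15° × (17 − 12) = 75.00°.
With φ = -56.0°, δ = -15.8°, H = 75.00°: sin φ sin δ = 0.2257, cos φ cos δ cos H = 0.1393, so cos θ_z = 0.3650.
Top-of-atmosphere irradiance = S₀ cos θ_z = 1362 × 0.3650 = 497.13 W/m².

497 W/m²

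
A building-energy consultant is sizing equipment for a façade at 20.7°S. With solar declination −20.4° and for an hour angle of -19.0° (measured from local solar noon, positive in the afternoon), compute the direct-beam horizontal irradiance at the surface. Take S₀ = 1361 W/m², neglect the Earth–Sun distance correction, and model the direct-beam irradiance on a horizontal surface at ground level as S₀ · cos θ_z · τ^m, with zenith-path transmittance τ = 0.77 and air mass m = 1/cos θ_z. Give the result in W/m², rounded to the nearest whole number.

With φ = -20.7°, δ = -20.4°, H = -19.00°: sin φ sin δ = 0.1232, cos φ cos δ cos H = 0.8290, so cos θ_z = 0.9522.
Air mass m = 1/cos θ_z = 1/0.9522 = 1.050; τ^m = 0.77^1.050 = 0.7600.
Surface direct beam = 1361 × 0.9522 × 0.7600 = 984.92 W/m².

985 W/m²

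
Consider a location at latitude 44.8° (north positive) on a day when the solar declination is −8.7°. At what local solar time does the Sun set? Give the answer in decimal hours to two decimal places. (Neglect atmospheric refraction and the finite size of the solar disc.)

cos H_s = −tan(44.8°) · tan(-8.7°) = 0.1520, so H_s = arccos(0.1520) = 81.26°.
Sunset is at 12 + H_s/15 = 12 + 5.417 = 17.417 h local solar time.

17.42 h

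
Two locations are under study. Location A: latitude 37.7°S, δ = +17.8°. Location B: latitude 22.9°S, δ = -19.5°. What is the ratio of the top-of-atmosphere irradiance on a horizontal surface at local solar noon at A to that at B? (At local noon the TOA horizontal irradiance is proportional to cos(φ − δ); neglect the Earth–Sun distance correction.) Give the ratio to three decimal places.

0.567

A: cos θ_z = cos(-37.7° − (17.8°)) = 0.5664.
B: cos θ_z = cos(-22.9° − (-19.5°)) = 0.9982.
Ratio A/B = 0.5664 / 0.9982 = 0.5674.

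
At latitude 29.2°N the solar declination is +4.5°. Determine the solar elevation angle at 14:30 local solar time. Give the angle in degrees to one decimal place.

46.8°

Hour angle H = 15° × (14.5 − 12) = 37.50°.
cos θ_z = sin(29.2°) sin(4.5°) + cos(29.2°) cos(4.5°) cos(37.50°) = 0.0383 + 0.6904 = 0.7287.
θ_z = arccos(0.7287) = 43.22°, so the elevation is 90° − 43.22° = 46.78°.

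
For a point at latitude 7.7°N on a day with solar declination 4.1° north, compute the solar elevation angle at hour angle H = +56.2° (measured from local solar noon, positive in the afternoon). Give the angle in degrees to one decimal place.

34.0°

cos θ_z = sin φ sin δ + cos φ cos δ cos H = (0.1340)(0.0715) + (0.9910)(0.9974)(0.5563) = 0.5594.
θ_z = arccos(0.5594) = 55.99°, so the elevation is 90° − 55.99° = 34.01°.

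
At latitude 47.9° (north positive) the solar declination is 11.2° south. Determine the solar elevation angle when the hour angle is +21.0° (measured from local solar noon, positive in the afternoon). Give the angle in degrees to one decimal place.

cos θ_z = sin φ sin δ + cos φ cos δ cos H = (0.7420)(-0.1942) + (0.6704)(0.9810)(0.9336) = 0.4699.
θ_z = arccos(0.4699) = 61.97°, so the elevation is 90° − 61.97° = 28.03°.

28.0°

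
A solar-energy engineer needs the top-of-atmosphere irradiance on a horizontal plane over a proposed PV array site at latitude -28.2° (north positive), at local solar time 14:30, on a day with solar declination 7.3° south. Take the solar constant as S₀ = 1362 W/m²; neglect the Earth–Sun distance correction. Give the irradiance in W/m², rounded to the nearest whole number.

1026 W/m²

Hour angle H = 15° × (14.5 − 12) = 37.50°.
cos θ_z = sin(-28.2°) sin(-7.3°) + cos(-28.2°) cos(-7.3°) cos(37.50°) = 0.0600 + 0.6935 = 0.7535.
Top-of-atmosphere irradiance = S₀ cos θ_z = 1362 × 0.7535 = 1026.27 W/m².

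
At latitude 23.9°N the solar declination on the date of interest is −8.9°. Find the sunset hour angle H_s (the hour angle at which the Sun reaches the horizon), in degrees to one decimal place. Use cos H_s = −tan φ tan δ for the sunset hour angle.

−tan φ tan δ = −(0.4431)(-0.1566) = 0.0694; H_s = arccos(0.0694) = 86.02°.

86.0°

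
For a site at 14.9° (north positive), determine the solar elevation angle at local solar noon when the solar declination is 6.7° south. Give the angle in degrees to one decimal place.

68.4°

At local solar noon the hour angle is zero, so the elevation is 90° − |φ − δ| = 90° − |14.9° − (-6.7°)| = 90° − 21.6° = 68.4°.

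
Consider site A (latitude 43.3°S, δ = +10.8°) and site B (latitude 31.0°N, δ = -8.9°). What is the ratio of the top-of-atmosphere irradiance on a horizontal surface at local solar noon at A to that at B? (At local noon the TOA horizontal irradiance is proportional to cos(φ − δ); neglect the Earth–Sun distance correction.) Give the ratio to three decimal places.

A: cos θ_z = cos(-43.3° − (10.8°)) = 0.5864.
B: cos θ_z = cos(31.0° − (-8.9°)) = 0.7672.
Ratio A/B = 0.5864 / 0.7672 = 0.7643.

0.764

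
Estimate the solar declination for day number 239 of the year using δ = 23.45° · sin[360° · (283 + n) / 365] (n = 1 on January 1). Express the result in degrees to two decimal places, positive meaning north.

+9.97°

360 × (283 + 239) / 365 = 514.849°; sin(514.849°) = 0.4250.
δ = 23.45 × 0.4250 = 9.966° ≈ +9.97°.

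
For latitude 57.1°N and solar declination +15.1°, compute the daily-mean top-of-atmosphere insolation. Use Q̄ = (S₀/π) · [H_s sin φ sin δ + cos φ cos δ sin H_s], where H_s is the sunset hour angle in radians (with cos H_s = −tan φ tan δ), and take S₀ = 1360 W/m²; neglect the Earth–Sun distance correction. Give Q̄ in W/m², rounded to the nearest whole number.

396 W/m²

cos H_s = −tan(57.1°) · tan(15.1°) = -0.4171, so H_s = arccos(-0.4171) = 114.65°. In radians, H_s = 2.0010.
H_s sin φ sin δ = 2.0010 × 0.8396 × 0.2605 = 0.4377.
cos φ cos δ sin H_s = 0.5432 × 0.9655 × 0.9089 = 0.4767.
Q̄ = (1360/π) × (0.4377 + 0.4767) = 432.90 × 0.9144 = 395.84 W/m².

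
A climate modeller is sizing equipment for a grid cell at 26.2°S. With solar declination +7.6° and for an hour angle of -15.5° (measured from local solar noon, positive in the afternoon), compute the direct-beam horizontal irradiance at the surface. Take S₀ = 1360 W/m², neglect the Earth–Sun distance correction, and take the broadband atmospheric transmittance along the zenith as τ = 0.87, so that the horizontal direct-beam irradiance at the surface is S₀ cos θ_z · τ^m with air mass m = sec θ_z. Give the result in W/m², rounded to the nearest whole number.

cos θ_z = sin(-26.2°) sin(7.6°) + cos(-26.2°) cos(7.6°) cos(-15.50°) = -0.0584 + 0.8570 = 0.7986.
Air mass m = 1/cos θ_z = 1/0.7986 = 1.252; τ^m = 0.87^1.252 = 0.8400.
Surface direct beam = 1360 × 0.7986 × 0.8400 = 912.32 W/m².

912 W/m²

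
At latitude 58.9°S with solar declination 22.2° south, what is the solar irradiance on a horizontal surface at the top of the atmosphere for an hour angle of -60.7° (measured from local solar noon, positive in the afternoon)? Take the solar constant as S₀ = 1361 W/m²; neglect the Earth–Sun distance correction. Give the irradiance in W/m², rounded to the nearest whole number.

759 W/m²

cos θ_z = sin φ sin δ + cos φ cos δ cos H = (-0.8563)(-0.3778) + (0.5165)(0.9259)(0.4894) = 0.5576.
Top-of-atmosphere irradiance = S₀ cos θ_z = 1361 × 0.5576 = 758.89 W/m².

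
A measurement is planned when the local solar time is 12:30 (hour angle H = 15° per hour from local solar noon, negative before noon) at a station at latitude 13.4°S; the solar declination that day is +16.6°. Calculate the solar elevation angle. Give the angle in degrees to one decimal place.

59.1°

Hour angle H = 15° × (12.5 − 12) = 7.50°.
cos θ_z = sin(-13.4°) sin(16.6°) + cos(-13.4°) cos(16.6°) cos(7.50°) = -0.0662 + 0.9243 = 0.8581.
θ_z = arccos(0.8581) = 30.90°, so the elevation is 90° − 30.90° = 59.10°.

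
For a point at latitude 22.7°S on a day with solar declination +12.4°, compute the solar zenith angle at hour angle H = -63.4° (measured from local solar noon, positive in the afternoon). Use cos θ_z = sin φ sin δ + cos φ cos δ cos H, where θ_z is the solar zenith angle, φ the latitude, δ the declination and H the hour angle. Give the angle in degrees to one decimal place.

cos θ_z = sin φ sin δ + cos φ cos δ cos H = (-0.3859)(0.2147) + (0.9225)(0.9767)(0.4478) = 0.3206.
θ_z = arccos(0.3206) = 71.30°.

71.3°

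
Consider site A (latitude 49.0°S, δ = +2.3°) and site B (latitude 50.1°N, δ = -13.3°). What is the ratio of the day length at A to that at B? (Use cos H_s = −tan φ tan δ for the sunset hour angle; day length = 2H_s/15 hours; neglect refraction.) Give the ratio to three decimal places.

1.187

A: H_s = arccos(−tan -49.0° · tan 2.3°) = 87.35°, so 2H_s/15 = 11.6467 h.
B: H_s = arccos(−tan 50.1° · tan -13.3°) = 73.58°, so 2H_s/15 = 9.8107 h.
Ratio A/B = 11.6467 / 9.8107 = 1.1871.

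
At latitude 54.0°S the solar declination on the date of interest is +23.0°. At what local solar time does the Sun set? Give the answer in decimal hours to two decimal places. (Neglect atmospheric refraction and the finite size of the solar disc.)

15.62 h

The sunset hour angle satisfies cos H_s = −tan φ tan δ = 0.5842, giving H_s = 54.25°.
Sunset is at 12 + H_s/15 = 12 + 3.617 = 15.617 h local solar time.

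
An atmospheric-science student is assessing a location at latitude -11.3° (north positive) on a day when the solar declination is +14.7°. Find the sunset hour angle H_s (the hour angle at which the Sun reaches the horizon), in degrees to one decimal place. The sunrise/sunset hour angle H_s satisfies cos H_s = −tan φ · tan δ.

−tan φ tan δ = −(-0.1998)(0.2623) = 0.0524; H_s = arccos(0.0524) = 87.00°.

87.0°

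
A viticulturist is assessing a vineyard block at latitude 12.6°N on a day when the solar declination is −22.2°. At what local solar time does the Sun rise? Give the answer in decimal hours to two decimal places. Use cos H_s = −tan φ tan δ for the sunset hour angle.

6.35 h

−tan φ tan δ = −(0.2235)(-0.4081) = 0.0912; H_s = arccos(0.0912) = 84.77°.
Sunrise is at 12 − H_s/15 = 12 − 5.651 = 6.349 h local solar time.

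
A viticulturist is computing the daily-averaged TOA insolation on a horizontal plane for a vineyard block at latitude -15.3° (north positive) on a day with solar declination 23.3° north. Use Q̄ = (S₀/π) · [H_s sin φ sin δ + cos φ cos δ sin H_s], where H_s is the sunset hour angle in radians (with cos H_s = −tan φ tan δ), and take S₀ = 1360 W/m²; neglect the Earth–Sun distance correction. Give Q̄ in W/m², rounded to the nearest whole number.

315 W/m²

−tan φ tan δ = −(-0.2736)(0.4307) = 0.1178; H_s = arccos(0.1178) = 83.23°. In radians, H_s = 1.4526.
H_s sin φ sin δ = 1.4526 × -0.2639 × 0.3955 = -0.1516.
cos φ cos δ sin H_s = 0.9646 × 0.9184 × 0.9930 = 0.8797.
Q̄ = (1360/π) × (-0.1516 + 0.8797) = 432.90 × 0.7281 = 315.19 W/m².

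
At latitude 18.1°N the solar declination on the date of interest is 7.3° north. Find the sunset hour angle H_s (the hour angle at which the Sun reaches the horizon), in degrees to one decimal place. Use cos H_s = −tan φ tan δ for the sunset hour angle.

92.4°

−tan φ tan δ = −(0.3269)(0.1281) = -0.0419; H_s = arccos(-0.0419) = 92.40°.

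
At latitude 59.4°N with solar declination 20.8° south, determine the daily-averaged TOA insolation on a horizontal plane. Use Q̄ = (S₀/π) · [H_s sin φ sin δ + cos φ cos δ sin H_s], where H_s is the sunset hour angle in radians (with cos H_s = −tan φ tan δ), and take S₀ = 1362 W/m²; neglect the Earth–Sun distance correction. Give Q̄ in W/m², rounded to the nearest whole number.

The sunset hour angle satisfies cos H_s = −tan φ tan δ = 0.6423, giving H_s = 50.04°. In radians, H_s = 0.8734.
H_s sin φ sin δ = 0.8734 × 0.8607 × -0.3551 = -0.2669.
cos φ cos δ sin H_s = 0.5090 × 0.9348 × 0.7665 = 0.3647.
Q̄ = (1362/π) × (-0.2669 + 0.3647) = 433.54 × 0.0978 = 42.40 W/m².

42 W/m²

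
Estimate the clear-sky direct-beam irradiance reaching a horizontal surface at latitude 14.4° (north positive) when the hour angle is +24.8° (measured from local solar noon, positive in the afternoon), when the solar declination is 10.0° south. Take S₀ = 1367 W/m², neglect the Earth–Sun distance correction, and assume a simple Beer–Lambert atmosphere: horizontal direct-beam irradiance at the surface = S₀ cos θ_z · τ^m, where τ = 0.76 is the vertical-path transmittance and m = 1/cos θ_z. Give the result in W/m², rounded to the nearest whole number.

cos θ_z = sin(14.4°) sin(-10.0°) + cos(14.4°) cos(-10.0°) cos(24.80°) = -0.0432 + 0.8659 = 0.8227.
Air mass m = 1/cos θ_z = 1/0.8227 = 1.216; τ^m = 0.76^1.216 = 0.7163.
Surface direct beam = 1367 × 0.8227 × 0.7163 = 805.57 W/m².

806 W/m²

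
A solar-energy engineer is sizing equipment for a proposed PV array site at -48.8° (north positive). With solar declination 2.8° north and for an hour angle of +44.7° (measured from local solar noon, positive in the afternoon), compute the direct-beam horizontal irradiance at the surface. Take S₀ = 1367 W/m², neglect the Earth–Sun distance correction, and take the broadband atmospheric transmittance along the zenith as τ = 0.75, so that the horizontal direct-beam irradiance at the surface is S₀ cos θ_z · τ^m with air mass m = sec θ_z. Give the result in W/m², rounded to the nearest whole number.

302 W/m²

cos θ_z = sin φ sin δ + cos φ cos δ cos H = (-0.7524)(0.0488) + (0.6587)(0.9988)(0.7108) = 0.4309.
Air mass m = 1/cos θ_z = 1/0.4309 = 2.321; τ^m = 0.75^2.321 = 0.5129.
Surface direct beam = 1367 × 0.4309 × 0.5129 = 302.12 W/m².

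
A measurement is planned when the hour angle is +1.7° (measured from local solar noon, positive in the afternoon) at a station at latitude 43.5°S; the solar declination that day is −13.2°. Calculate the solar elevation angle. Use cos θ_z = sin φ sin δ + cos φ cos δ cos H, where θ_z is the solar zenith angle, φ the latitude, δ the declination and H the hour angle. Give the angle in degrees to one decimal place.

cos θ_z = sin(-43.5°) sin(-13.2°) + cos(-43.5°) cos(-13.2°) cos(1.70°) = 0.1572 + 0.7059 = 0.8631.
θ_z = arccos(0.8631) = 30.33°, so the elevation is 90° − 30.33° = 59.67°.

59.7°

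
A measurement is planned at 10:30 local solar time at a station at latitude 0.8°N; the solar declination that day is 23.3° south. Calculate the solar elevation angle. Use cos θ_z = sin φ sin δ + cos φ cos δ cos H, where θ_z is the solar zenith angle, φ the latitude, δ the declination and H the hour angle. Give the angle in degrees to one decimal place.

Hour angle H = 15° × (10.5 − 12) = -22.50°.
cos θ_z = sin(0.8°) sin(-23.3°) + cos(0.8°) cos(-23.3°) cos(-22.50°) = -0.0055 + 0.8485 = 0.8430.
θ_z = arccos(0.8430) = 32.54°, so the elevation is 90° − 32.54° = 57.46°.

57.5°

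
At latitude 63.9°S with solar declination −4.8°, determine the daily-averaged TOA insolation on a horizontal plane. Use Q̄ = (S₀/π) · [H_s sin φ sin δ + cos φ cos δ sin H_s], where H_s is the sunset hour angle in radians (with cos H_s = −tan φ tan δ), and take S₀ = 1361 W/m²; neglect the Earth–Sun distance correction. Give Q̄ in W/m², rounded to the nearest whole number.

244 W/m²

cos H_s = −tan(-63.9°) · tan(-4.8°) = -0.1714, so H_s = arccos(-0.1714) = 99.87°. In radians, H_s = 1.7431.
H_s sin φ sin δ = 1.7431 × -0.8980 × -0.0837 = 0.1310.
cos φ cos δ sin H_s = 0.4399 × 0.9965 × 0.9852 = 0.4319.
Q̄ = (1361/π) × (0.1310 + 0.4319) = 433.22 × 0.5629 = 243.86 W/m².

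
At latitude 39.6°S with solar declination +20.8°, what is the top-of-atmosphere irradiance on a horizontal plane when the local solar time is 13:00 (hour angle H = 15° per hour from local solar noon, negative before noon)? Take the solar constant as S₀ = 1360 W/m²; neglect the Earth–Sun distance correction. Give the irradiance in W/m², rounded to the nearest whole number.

638 W/m²

Hour angle H = 15° × (13 − 12) = 15.00°.
With φ = -39.6°, δ = 20.8°, H = 15.00°: sin φ sin δ = -0.2264, cos φ cos δ cos H = 0.6958, so cos θ_z = 0.4694.
Top-of-atmosphere irradiance = S₀ cos θ_z = 1360 × 0.4694 = 638.38 W/m².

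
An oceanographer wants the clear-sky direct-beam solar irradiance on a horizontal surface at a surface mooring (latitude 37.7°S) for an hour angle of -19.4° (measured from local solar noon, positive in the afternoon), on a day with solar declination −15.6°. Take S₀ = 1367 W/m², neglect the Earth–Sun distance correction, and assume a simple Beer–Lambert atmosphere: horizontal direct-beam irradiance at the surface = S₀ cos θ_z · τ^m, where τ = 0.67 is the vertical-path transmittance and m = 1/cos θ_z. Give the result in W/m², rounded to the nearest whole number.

767 W/m²

cos θ_z = sin φ sin δ + cos φ cos δ cos H = (-0.6115)(-0.2689) + (0.7912)(0.9632)(0.9432) = 0.8832.
Air mass m = 1/cos θ_z = 1/0.8832 = 1.132; τ^m = 0.67^1.132 = 0.6355.
Surface direct beam = 1367 × 0.8832 × 0.6355 = 767.26 W/m².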